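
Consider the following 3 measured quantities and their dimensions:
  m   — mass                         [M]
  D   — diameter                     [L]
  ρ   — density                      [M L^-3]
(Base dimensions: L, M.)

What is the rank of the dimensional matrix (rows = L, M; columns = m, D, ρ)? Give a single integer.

2

Write exponents as rows L,M / cols m,D,ρ:
  L: [ 0  1 -3]
  M: [ 1  0  1]
Echelon form has 2 nonzero rows (pivots: m,D)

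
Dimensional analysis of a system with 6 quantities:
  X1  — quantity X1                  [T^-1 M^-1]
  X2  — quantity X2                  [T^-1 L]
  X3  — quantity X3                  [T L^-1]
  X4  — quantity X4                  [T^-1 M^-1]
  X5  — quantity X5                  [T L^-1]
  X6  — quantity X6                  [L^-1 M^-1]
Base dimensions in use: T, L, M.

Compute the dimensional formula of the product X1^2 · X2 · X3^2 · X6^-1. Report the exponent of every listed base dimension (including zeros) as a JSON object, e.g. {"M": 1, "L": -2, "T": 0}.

{"T": -1, "L": 0, "M": -1}

Dimensional matrix (T×L×M by X1×X2×X3×X4×X5×X6):
  T: [-1 -1  1 -1  1  0]
  L: [ 0  1 -1  0 -1 -1]
  M: [-1  0  0 -1  0 -1]
  [T]: (2)·-1+(1)·-1+(2)·1+(-1)·0 = -1
  [L]: (2)·0+(1)·1+(2)·-1+(-1)·-1 = 0
  [M]: (2)·-1+(1)·0+(2)·0+(-1)·-1 = -1
⇒ T^-1 M^-1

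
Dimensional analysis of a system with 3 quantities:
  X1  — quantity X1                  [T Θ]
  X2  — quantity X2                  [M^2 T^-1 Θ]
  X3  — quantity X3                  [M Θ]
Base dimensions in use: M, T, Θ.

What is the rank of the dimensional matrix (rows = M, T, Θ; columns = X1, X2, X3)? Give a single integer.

Dimensional matrix (M×T×Θ by X1×X2×X3):
  M: [ 0  2  1]
  T: [ 1 -1  0]
  Θ: [ 1  1  1]
Echelon form has 2 nonzero rows (pivots: X1,X2)

2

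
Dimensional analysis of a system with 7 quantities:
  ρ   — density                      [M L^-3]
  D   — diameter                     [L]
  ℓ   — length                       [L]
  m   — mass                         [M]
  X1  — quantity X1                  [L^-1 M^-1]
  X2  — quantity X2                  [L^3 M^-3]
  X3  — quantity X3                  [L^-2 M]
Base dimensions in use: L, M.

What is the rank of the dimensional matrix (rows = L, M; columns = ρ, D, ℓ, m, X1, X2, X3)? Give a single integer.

Dimensional matrix (L×M by ρ×D×ℓ×m×X1×X2×X3):
  L: [-3  1  1  0 -1  3 -2]
  M: [ 1  0  0  1 -1 -3  1]
Echelon form has 2 nonzero rows (pivots: ρ,D)

2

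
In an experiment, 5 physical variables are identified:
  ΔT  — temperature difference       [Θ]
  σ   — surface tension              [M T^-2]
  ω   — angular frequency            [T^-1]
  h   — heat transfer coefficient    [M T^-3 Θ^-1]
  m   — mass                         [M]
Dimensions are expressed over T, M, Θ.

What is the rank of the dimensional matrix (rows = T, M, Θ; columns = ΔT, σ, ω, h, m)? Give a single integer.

3

Exponent matrix [T,M,Θ] × [ΔT,σ,ω,h,m]:
  T: [ 0 -2 -1 -3  0]
  M: [ 0  1  0  1  1]
  Θ: [ 1  0  0 -1  0]
Row reduction gives pivot columns ΔT,σ,ω; rank = 3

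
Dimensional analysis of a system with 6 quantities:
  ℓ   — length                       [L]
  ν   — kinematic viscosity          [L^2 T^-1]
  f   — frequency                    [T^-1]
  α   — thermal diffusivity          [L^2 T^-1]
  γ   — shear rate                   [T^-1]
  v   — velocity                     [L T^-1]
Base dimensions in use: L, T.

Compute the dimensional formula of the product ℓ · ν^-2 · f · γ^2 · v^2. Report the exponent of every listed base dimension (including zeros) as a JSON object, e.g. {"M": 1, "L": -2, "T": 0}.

Exponent matrix [L,T] × [ℓ,ν,f,α,γ,v]:
  L: [ 1  2  0  2  0  1]
  T: [ 0 -1 -1 -1 -1 -1]
  [L]: (1)·1+(-2)·2+(1)·0+(2)·0+(2)·1 = -1
  [T]: (1)·0+(-2)·-1+(1)·-1+(2)·-1+(2)·-1 = -3
⇒ L^-1 T^-3

{"L": -1, "T": -3}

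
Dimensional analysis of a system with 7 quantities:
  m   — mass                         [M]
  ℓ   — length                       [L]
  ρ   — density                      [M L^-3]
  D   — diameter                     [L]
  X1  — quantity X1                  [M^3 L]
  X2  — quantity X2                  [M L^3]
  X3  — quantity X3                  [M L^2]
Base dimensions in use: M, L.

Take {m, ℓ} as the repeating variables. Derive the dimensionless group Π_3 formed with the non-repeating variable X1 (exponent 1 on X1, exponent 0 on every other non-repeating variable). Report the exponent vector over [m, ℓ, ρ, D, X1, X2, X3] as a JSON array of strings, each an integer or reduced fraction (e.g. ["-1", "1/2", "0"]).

Exponent matrix [M,L] × [m,ℓ,ρ,D,X1,X2,X3]:
  M: [ 1  0  1  0  3  1  1]
  L: [ 0  1 -3  1  1  3  2]
Echelon form has 2 nonzero rows (pivots: m,ℓ)
Repeat: m,ℓ; free: ρ,D,X1,X2,X3
RREF:
  r0: [   1    0    1    0    3    1    1]
  r1: [   0    1   -3    1    1    3    2]
Fix exponent of X1 at 1, ρ at 0, D at 0, X2 at 0, X3 at 0; solve each RREF row for its pivot's exponent:
  r0: exp(m) + (3)·1 = 0 ⇒ exp(m) = -3
  r1: exp(ℓ) + (1)·1 = 0 ⇒ exp(ℓ) = -1
Π_3 = m^-3 · ℓ^-1 · X1

["-3", "-1", "0", "0", "1", "0", "0"]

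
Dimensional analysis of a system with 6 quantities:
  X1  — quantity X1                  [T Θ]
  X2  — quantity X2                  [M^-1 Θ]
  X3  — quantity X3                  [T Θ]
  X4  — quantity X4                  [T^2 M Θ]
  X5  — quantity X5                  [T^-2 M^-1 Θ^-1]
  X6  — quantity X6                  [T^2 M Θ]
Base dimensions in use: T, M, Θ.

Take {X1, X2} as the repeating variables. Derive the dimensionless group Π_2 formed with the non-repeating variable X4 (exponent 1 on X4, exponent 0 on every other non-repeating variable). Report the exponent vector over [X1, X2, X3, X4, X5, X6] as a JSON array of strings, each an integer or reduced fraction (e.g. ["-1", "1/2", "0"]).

Dimensional matrix (T×M×Θ by X1×X2×X3×X4×X5×X6):
  T: [ 1  0  1  2 -2  2]
  M: [ 0 -1  0  1 -1  1]
  Θ: [ 1  1  1  1 -1  1]
Row reduction gives pivot columns X1,X2; rank = 2
Repeat: X1,X2; free: X3,X4,X5,X6
RREF:
  r0: [   1    0    1    2   -2    2]
  r1: [   0    1    0   -1    1   -1]
  r2: [   0    0    0    0    0    0]
Fix exponent of X4 at 1, X3 at 0, X5 at 0, X6 at 0; solve each RREF row for its pivot's exponent:
  r0: exp(X1) + (2)·1 = 0 ⇒ exp(X1) = -2
  r1: exp(X2) + (-1)·1 = 0 ⇒ exp(X2) = 1
Π_2 = X1^-2 · X2 · X4

["-2", "1", "0", "1", "0", "0"]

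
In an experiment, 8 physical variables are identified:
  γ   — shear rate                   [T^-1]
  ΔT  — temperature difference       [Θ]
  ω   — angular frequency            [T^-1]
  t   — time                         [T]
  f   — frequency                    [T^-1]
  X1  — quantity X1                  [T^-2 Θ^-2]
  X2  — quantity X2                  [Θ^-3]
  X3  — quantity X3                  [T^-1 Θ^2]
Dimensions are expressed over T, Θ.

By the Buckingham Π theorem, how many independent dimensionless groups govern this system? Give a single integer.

6

Exponent matrix [T,Θ] × [γ,ΔT,ω,t,f,X1,X2,X3]:
  T: [-1  0 -1  1 -1 -2  0 -1]
  Θ: [ 0  1  0  0  0 -2 -3  2]
RREF → pivots at {γ,ΔT} ⇒ r = 2
n=8, r=2 ⇒ 6 dimensionless groups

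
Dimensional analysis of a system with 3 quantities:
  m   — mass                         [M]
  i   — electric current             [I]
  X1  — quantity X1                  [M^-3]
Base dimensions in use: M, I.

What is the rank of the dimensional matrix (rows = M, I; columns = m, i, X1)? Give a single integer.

Write exponents as rows M,I / cols m,i,X1:
  M: [ 1  0 -3]
  I: [ 0  1  0]
Row reduction gives pivot columns m,i; rank = 2

2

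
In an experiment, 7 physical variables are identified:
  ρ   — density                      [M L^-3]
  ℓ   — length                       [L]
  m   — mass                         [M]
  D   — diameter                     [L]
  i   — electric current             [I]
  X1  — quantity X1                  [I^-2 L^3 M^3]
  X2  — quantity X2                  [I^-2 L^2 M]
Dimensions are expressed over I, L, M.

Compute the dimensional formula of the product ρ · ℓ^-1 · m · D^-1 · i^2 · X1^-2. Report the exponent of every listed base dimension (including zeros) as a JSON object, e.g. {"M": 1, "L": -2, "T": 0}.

Dimensional matrix (I×L×M by ρ×ℓ×m×D×i×X1×X2):
  I: [ 0  0  0  0  1 -2 -2]
  L: [-3  1  0  1  0  3  2]
  M: [ 1  0  1  0  0  3  1]
  [I]: (1)·0+(-1)·0+(1)·0+(-1)·0+(2)·1+(-2)·-2 = 6
  [L]: (1)·-3+(-1)·1+(1)·0+(-1)·1+(2)·0+(-2)·3 = -11
  [M]: (1)·1+(-1)·0+(1)·1+(-1)·0+(2)·0+(-2)·3 = -4
⇒ I^6 L^-11 M^-4

{"I": 6, "L": -11, "M": -4}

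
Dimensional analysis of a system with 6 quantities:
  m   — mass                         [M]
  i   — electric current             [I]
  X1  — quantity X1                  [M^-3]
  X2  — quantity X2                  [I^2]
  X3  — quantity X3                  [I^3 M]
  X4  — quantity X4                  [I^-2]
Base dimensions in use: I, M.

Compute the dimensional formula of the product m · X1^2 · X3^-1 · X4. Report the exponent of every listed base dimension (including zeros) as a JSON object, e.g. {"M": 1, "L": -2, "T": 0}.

Write exponents as rows I,M / cols m,i,X1,X2,X3,X4:
  I: [ 0  1  0  2  3 -2]
  M: [ 1  0 -3  0  1  0]
  [I]: (1)·0+(2)·0+(-1)·3+(1)·-2 = -5
  [M]: (1)·1+(2)·-3+(-1)·1+(1)·0 = -6
⇒ I^-5 M^-6

{"I": -5, "M": -6}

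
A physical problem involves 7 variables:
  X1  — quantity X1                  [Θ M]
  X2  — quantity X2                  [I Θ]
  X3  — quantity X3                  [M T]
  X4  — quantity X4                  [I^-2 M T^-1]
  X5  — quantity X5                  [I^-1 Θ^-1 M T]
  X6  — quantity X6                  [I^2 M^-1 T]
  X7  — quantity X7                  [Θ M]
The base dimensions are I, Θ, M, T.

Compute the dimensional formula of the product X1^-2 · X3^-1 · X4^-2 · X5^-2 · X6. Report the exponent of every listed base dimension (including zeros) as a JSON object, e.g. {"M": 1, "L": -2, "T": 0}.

{"I": 8, "Θ": 0, "M": -8, "T": 0}

Write exponents as rows I,Θ,M,T / cols X1,X2,X3,X4,X5,X6,X7:
  I: [ 0  1  0 -2 -1  2  0]
  Θ: [ 1  1  0  0 -1  0  1]
  M: [ 1  0  1  1  1 -1  1]
  T: [ 0  0  1 -1  1  1  0]
  [I]: (-2)·0+(-1)·0+(-2)·-2+(-2)·-1+(1)·2 = 8
  [Θ]: (-2)·1+(-1)·0+(-2)·0+(-2)·-1+(1)·0 = 0
  [M]: (-2)·1+(-1)·1+(-2)·1+(-2)·1+(1)·-1 = -8
  [T]: (-2)·0+(-1)·1+(-2)·-1+(-2)·1+(1)·1 = 0
⇒ I^8 M^-8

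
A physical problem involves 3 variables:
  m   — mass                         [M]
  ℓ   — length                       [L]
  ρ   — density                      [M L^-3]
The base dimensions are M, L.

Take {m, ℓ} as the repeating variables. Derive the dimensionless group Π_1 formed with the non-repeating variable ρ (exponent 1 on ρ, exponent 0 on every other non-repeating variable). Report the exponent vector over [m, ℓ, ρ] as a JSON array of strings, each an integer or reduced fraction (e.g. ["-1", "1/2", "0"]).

["-1", "3", "1"]

Exponent matrix [M,L] × [m,ℓ,ρ]:
  M: [ 1  0  1]
  L: [ 0  1 -3]
Row reduction gives pivot columns m,ℓ; rank = 2
Pivot set = {m,ℓ}, free = {ρ}
RREF:
  r0: [   1    0    1]
  r1: [   0    1   -3]
Fix exponent of ρ at 1; solve each RREF row for its pivot's exponent:
  r0: exp(m) + (1)·1 = 0 ⇒ exp(m) = -1
  r1: exp(ℓ) + (-3)·1 = 0 ⇒ exp(ℓ) = 3
Π_1 = m^-1 · ℓ^3 · ρ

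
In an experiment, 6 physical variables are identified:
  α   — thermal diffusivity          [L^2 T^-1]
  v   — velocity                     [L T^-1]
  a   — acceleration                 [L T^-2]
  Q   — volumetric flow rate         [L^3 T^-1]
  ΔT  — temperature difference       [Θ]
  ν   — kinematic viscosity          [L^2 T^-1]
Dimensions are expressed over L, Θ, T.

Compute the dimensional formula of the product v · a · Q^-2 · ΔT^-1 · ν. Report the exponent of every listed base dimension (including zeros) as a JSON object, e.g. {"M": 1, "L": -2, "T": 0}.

{"L": -2, "Θ": -1, "T": -2}

Dimensional matrix (L×Θ×T by α×v×a×Q×ΔT×ν):
  L: [ 2  1  1  3  0  2]
  Θ: [ 0  0  0  0  1  0]
  T: [-1 -1 -2 -1  0 -1]
  [L]: (1)·1+(1)·1+(-2)·3+(-1)·0+(1)·2 = -2
  [Θ]: (1)·0+(1)·0+(-2)·0+(-1)·1+(1)·0 = -1
  [T]: (1)·-1+(1)·-2+(-2)·-1+(-1)·0+(1)·-1 = -2
⇒ L^-2 Θ^-1 T^-2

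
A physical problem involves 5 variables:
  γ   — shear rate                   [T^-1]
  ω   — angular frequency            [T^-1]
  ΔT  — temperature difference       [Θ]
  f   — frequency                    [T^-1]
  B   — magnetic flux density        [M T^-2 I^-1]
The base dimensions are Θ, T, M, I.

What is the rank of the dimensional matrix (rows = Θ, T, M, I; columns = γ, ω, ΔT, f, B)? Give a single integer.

Dimensional matrix (Θ×T×M×I by γ×ω×ΔT×f×B):
  Θ: [ 0  0  1  0  0]
  T: [-1 -1  0 -1 -2]
  M: [ 0  0  0  0  1]
  I: [ 0  0  0  0 -1]
RREF → pivots at {γ,ΔT,B} ⇒ r = 3

3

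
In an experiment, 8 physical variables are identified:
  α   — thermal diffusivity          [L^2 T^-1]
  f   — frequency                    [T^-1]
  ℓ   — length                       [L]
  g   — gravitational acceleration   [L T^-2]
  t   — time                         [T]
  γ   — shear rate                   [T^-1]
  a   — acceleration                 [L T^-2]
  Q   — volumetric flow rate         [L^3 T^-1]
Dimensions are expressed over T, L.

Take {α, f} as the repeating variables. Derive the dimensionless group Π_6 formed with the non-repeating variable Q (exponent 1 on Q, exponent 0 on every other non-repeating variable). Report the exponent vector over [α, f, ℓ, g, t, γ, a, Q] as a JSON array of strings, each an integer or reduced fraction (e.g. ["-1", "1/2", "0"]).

["-3/2", "1/2", "0", "0", "0", "0", "0", "1"]

Dimensional matrix (T×L by α×f×ℓ×g×t×γ×a×Q):
  T: [-1 -1  0 -2  1 -1 -2 -1]
  L: [ 2  0  1  1  0  0  1  3]
Echelon form has 2 nonzero rows (pivots: α,f)
Repeat: α,f; free: ℓ,g,t,γ,a,Q
RREF:
  r0: [   1    0  1/2  1/2    0    0  1/2  3/2]
  r1: [   0    1 -1/2  3/2   -1    1  3/2 -1/2]
Fix exponent of Q at 1, ℓ at 0, g at 0, t at 0, γ at 0, a at 0; solve each RREF row for its pivot's exponent:
  r0: exp(α) + (3/2)·1 = 0 ⇒ exp(α) = -3/2
  r1: exp(f) + (-1/2)·1 = 0 ⇒ exp(f) = 1/2
Π_6 = α^(-3/2) · f^(1/2) · Q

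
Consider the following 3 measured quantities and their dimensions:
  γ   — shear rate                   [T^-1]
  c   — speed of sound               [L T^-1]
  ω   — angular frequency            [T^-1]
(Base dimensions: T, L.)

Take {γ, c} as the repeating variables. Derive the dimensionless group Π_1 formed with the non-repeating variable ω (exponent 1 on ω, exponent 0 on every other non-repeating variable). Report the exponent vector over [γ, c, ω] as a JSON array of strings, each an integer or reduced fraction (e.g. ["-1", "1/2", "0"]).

Dimensional matrix (T×L by γ×c×ω):
  T: [-1 -1 -1]
  L: [ 0  1  0]
Echelon form has 2 nonzero rows (pivots: γ,c)
Pivot set = {γ,c}, free = {ω}
RREF:
  r0: [   1    0    1]
  r1: [   0    1    0]
Fix exponent of ω at 1; solve each RREF row for its pivot's exponent:
  r0: exp(γ) + (1)·1 = 0 ⇒ exp(γ) = -1
  r1: exp(c) + (0)·1 = 0 ⇒ exp(c) = 0
Π_1 = γ^-1 · ω

["-1", "0", "1"]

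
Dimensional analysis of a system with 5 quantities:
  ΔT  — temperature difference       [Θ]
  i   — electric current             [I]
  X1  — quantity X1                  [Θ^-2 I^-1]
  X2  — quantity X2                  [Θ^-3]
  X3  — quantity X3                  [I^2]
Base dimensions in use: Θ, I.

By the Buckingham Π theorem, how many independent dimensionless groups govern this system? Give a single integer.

3

Dimensional matrix (Θ×I by ΔT×i×X1×X2×X3):
  Θ: [ 1  0 -2 -3  0]
  I: [ 0  1 -1  0  2]
Echelon form has 2 nonzero rows (pivots: ΔT,i)
Π count = n − r = 5 − 2 = 3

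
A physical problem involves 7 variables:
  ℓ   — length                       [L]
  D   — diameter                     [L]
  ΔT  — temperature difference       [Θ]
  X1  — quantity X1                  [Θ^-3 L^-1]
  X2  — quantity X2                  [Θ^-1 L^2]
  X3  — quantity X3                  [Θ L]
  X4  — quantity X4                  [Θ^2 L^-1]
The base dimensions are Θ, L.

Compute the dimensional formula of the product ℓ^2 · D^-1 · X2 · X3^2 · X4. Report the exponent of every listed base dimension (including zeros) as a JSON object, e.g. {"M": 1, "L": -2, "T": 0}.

{"Θ": 3, "L": 4}

Dimensional matrix (Θ×L by ℓ×D×ΔT×X1×X2×X3×X4):
  Θ: [ 0  0  1 -3 -1  1  2]
  L: [ 1  1  0 -1  2  1 -1]
  [Θ]: (2)·0+(-1)·0+(1)·-1+(2)·1+(1)·2 = 3
  [L]: (2)·1+(-1)·1+(1)·2+(2)·1+(1)·-1 = 4
⇒ Θ^3 L^4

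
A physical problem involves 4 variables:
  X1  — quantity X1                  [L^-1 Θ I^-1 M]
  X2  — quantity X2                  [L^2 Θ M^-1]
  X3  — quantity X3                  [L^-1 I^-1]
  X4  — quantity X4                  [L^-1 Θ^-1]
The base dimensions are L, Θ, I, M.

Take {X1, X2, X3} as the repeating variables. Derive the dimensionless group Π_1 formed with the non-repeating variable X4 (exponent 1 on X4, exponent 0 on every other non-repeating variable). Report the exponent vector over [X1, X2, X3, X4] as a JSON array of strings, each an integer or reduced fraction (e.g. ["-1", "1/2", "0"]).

["1/2", "1/2", "-1/2", "1"]

Write exponents as rows L,Θ,I,M / cols X1,X2,X3,X4:
  L: [-1  2 -1 -1]
  Θ: [ 1  1  0 -1]
  I: [-1  0 -1  0]
  M: [ 1 -1  0  0]
RREF → pivots at {X1,X2,X3} ⇒ r = 3
Repeat: X1,X2,X3; free: X4
RREF:
  r0: [   1    0    0 -1/2]
  r1: [   0    1    0 -1/2]
  r2: [   0    0    1  1/2]
  r3: [   0    0    0    0]
Fix exponent of X4 at 1; solve each RREF row for its pivot's exponent:
  r0: exp(X1) + (-1/2)·1 = 0 ⇒ exp(X1) = 1/2
  r1: exp(X2) + (-1/2)·1 = 0 ⇒ exp(X2) = 1/2
  r2: exp(X3) + (1/2)·1 = 0 ⇒ exp(X3) = -1/2
Π_1 = X1^(1/2) · X2^(1/2) · X3^(-1/2) · X4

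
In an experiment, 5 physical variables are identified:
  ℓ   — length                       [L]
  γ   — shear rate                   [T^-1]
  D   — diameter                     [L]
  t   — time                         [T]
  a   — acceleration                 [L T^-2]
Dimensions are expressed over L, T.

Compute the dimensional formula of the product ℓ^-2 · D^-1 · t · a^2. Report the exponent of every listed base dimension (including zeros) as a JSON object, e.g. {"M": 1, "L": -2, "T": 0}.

Write exponents as rows L,T / cols ℓ,γ,D,t,a:
  L: [ 1  0  1  0  1]
  T: [ 0 -1  0  1 -2]
  [L]: (-2)·1+(-1)·1+(1)·0+(2)·1 = -1
  [T]: (-2)·0+(-1)·0+(1)·1+(2)·-2 = -3
⇒ L^-1 T^-3

{"L": -1, "T": -3}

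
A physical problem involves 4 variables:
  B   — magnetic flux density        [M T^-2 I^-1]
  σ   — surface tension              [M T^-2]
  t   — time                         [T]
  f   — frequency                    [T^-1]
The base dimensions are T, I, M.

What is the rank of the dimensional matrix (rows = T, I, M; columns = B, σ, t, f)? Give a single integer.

3

Exponent matrix [T,I,M] × [B,σ,t,f]:
  T: [-2 -2  1 -1]
  I: [-1  0  0  0]
  M: [ 1  1  0  0]
Echelon form has 3 nonzero rows (pivots: B,σ,t)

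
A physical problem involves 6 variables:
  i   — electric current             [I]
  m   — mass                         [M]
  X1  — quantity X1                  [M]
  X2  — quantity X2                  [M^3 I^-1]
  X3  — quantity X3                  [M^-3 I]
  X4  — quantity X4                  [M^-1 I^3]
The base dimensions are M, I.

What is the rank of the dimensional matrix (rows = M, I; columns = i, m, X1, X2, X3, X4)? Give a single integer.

Dimensional matrix (M×I by i×m×X1×X2×X3×X4):
  M: [ 0  1  1  3 -3 -1]
  I: [ 1  0  0 -1  1  3]
Row reduction gives pivot columns i,m; rank = 2

2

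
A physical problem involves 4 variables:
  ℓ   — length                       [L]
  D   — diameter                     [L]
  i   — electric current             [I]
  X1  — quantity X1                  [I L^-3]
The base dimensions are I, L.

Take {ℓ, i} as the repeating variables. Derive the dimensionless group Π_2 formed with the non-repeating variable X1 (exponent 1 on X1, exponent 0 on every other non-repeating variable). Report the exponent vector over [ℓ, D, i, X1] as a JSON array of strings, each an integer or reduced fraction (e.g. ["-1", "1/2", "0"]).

Exponent matrix [I,L] × [ℓ,D,i,X1]:
  I: [ 0  0  1  1]
  L: [ 1  1  0 -3]
Echelon form has 2 nonzero rows (pivots: ℓ,i)
Pivot set = {ℓ,i}, free = {D,X1}
RREF:
  r0: [   1    1    0   -3]
  r1: [   0    0    1    1]
Fix exponent of X1 at 1, D at 0; solve each RREF row for its pivot's exponent:
  r0: exp(ℓ) + (-3)·1 = 0 ⇒ exp(ℓ) = 3
  r1: exp(i) + (1)·1 = 0 ⇒ exp(i) = -1
Π_2 = ℓ^3 · i^-1 · X1

["3", "0", "-1", "1"]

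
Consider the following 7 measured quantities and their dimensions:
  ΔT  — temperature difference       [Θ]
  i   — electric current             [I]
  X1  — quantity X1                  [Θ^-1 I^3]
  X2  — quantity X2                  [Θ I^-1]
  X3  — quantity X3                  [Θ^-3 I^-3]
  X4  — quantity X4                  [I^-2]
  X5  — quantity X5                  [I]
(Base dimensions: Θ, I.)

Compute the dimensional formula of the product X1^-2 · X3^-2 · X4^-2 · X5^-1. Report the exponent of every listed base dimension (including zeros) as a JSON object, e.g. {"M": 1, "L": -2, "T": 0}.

Dimensional matrix (Θ×I by ΔT×i×X1×X2×X3×X4×X5):
  Θ: [ 1  0 -1  1 -3  0  0]
  I: [ 0  1  3 -1 -3 -2  1]
  [Θ]: (-2)·-1+(-2)·-3+(-2)·0+(-1)·0 = 8
  [I]: (-2)·3+(-2)·-3+(-2)·-2+(-1)·1 = 3
⇒ Θ^8 I^3

{"Θ": 8, "I": 3}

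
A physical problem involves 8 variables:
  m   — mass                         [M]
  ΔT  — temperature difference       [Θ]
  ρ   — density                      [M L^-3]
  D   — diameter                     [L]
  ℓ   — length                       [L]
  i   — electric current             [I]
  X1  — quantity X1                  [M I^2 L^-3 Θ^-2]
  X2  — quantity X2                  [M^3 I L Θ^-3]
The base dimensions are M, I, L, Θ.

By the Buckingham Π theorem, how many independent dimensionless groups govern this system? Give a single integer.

Dimensional matrix (M×I×L×Θ by m×ΔT×ρ×D×ℓ×i×X1×X2):
  M: [ 1  0  1  0  0  0  1  3]
  I: [ 0  0  0  0  0  1  2  1]
  L: [ 0  0 -3  1  1  0 -3  1]
  Θ: [ 0  1  0  0  0  0 -2 -3]
RREF → pivots at {m,ΔT,ρ,i} ⇒ r = 4
n=8, r=4 ⇒ 4 dimensionless groups

4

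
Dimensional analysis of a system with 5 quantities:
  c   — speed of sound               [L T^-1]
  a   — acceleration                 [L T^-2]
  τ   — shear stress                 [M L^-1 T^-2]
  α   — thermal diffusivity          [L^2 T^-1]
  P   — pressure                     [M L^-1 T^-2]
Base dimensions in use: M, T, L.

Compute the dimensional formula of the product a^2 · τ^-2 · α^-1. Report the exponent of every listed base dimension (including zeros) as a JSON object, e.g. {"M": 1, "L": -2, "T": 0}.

Exponent matrix [M,T,L] × [c,a,τ,α,P]:
  M: [ 0  0  1  0  1]
  T: [-1 -2 -2 -1 -2]
  L: [ 1  1 -1  2 -1]
  [M]: (2)·0+(-2)·1+(-1)·0 = -2
  [T]: (2)·-2+(-2)·-2+(-1)·-1 = 1
  [L]: (2)·1+(-2)·-1+(-1)·2 = 2
⇒ M^-2 T L^2

{"M": -2, "T": 1, "L": 2}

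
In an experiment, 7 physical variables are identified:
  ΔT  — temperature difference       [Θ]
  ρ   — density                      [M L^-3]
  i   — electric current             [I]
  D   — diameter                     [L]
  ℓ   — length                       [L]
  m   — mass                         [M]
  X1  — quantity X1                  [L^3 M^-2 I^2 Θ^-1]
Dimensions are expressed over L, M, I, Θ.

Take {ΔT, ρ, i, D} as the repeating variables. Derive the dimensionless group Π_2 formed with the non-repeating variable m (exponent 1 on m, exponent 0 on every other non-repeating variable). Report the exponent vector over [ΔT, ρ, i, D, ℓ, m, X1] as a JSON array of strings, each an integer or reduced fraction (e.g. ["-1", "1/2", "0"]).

Write exponents as rows L,M,I,Θ / cols ΔT,ρ,i,D,ℓ,m,X1:
  L: [ 0 -3  0  1  1  0  3]
  M: [ 0  1  0  0  0  1 -2]
  I: [ 0  0  1  0  0  0  2]
  Θ: [ 1  0  0  0  0  0 -1]
RREF → pivots at {ΔT,ρ,i,D} ⇒ r = 4
Repeat: ΔT,ρ,i,D; free: ℓ,m,X1
RREF:
  r0: [   1    0    0    0    0    0   -1]
  r1: [   0    1    0    0    0    1   -2]
  r2: [   0    0    1    0    0    0    2]
  r3: [   0    0    0    1    1    3   -3]
Fix exponent of m at 1, ℓ at 0, X1 at 0; solve each RREF row for its pivot's exponent:
  r0: exp(ΔT) + (0)·1 = 0 ⇒ exp(ΔT) = 0
  r1: exp(ρ) + (1)·1 = 0 ⇒ exp(ρ) = -1
  r2: exp(i) + (0)·1 = 0 ⇒ exp(i) = 0
  r3: exp(D) + (3)·1 = 0 ⇒ exp(D) = -3
Π_2 = ρ^-1 · D^-3 · m

["0", "-1", "0", "-3", "0", "1", "0"]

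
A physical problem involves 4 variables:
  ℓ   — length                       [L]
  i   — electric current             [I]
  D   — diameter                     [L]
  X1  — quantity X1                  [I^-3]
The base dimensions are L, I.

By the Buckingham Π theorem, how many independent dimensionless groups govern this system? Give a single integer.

2

Dimensional matrix (L×I by ℓ×i×D×X1):
  L: [ 1  0  1  0]
  I: [ 0  1  0 -3]
Row reduction gives pivot columns ℓ,i; rank = 2
Π count = n − r = 4 − 2 = 2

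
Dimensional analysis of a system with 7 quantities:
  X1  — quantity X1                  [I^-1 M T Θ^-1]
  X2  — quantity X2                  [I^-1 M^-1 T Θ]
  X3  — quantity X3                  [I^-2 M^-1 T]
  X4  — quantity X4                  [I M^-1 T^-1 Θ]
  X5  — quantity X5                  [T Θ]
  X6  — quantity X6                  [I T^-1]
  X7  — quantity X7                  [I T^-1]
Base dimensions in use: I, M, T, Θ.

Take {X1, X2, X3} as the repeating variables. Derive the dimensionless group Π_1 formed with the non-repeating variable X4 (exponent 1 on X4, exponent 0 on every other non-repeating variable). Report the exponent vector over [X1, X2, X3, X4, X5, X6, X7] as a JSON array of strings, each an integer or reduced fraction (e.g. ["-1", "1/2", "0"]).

["1", "0", "0", "1", "0", "0", "0"]

Exponent matrix [I,M,T,Θ] × [X1,X2,X3,X4,X5,X6,X7]:
  I: [-1 -1 -2  1  0  1  1]
  M: [ 1 -1 -1 -1  0  0  0]
  T: [ 1  1  1 -1  1 -1 -1]
  Θ: [-1  1  0  1  1  0  0]
Echelon form has 3 nonzero rows (pivots: X1,X2,X3)
Repeat: X1,X2,X3; free: X4,X5,X6,X7
RREF:
  r0: [   1    0    0   -1  1/2 -1/2 -1/2]
  r1: [   0    1    0    0  3/2 -1/2 -1/2]
  r2: [   0    0    1    0   -1    0    0]
  r3: [   0    0    0    0    0    0    0]
Fix exponent of X4 at 1, X5 at 0, X6 at 0, X7 at 0; solve each RREF row for its pivot's exponent:
  r0: exp(X1) + (-1)·1 = 0 ⇒ exp(X1) = 1
  r1: exp(X2) + (0)·1 = 0 ⇒ exp(X2) = 0
  r2: exp(X3) + (0)·1 = 0 ⇒ exp(X3) = 0
Π_1 = X1 · X4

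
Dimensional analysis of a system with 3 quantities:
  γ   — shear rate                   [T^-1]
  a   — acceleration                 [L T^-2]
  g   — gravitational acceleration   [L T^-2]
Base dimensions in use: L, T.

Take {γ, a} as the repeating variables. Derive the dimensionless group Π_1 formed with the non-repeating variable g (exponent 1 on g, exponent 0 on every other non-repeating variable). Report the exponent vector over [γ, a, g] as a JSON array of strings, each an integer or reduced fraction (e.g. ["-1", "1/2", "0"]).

["0", "-1", "1"]

Exponent matrix [L,T] × [γ,a,g]:
  L: [ 0  1  1]
  T: [-1 -2 -2]
Echelon form has 2 nonzero rows (pivots: γ,a)
Repeat: γ,a; free: g
RREF:
  r0: [   1    0    0]
  r1: [   0    1    1]
Fix exponent of g at 1; solve each RREF row for its pivot's exponent:
  r0: exp(γ) + (0)·1 = 0 ⇒ exp(γ) = 0
  r1: exp(a) + (1)·1 = 0 ⇒ exp(a) = -1
Π_1 = a^-1 · g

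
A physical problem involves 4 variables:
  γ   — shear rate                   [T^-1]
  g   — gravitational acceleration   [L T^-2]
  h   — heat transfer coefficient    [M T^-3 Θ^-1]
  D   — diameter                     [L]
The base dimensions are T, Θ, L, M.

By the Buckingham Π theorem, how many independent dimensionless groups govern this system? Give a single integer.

Dimensional matrix (T×Θ×L×M by γ×g×h×D):
  T: [-1 -2 -3  0]
  Θ: [ 0  0 -1  0]
  L: [ 0  1  0  1]
  M: [ 0  0  1  0]
RREF → pivots at {γ,g,h} ⇒ r = 3
Π count = n − r = 4 − 3 = 1

1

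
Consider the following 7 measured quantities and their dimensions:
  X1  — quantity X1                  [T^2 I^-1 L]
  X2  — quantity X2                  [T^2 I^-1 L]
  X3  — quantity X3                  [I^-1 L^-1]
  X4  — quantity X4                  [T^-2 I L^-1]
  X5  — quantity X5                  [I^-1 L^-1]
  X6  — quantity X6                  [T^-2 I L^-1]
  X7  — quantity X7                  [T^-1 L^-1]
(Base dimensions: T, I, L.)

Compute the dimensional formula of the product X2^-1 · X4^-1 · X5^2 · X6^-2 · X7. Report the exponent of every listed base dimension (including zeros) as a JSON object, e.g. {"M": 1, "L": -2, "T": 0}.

{"T": 3, "I": -4, "L": -1}

Dimensional matrix (T×I×L by X1×X2×X3×X4×X5×X6×X7):
  T: [ 2  2  0 -2  0 -2 -1]
  I: [-1 -1 -1  1 -1  1  0]
  L: [ 1  1 -1 -1 -1 -1 -1]
  [T]: (-1)·2+(-1)·-2+(2)·0+(-2)·-2+(1)·-1 = 3
  [I]: (-1)·-1+(-1)·1+(2)·-1+(-2)·1+(1)·0 = -4
  [L]: (-1)·1+(-1)·-1+(2)·-1+(-2)·-1+(1)·-1 = -1
⇒ T^3 I^-4 L^-1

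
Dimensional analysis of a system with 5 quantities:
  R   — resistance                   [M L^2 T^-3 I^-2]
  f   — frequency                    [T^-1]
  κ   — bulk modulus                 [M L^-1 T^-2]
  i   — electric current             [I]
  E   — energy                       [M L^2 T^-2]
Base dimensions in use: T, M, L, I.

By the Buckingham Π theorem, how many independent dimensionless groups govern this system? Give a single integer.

1

Dimensional matrix (T×M×L×I by R×f×κ×i×E):
  T: [-3 -1 -2  0 -2]
  M: [ 1  0  1  0  1]
  L: [ 2  0 -1  0  2]
  I: [-2  0  0  1  0]
RREF → pivots at {R,f,κ,i} ⇒ r = 4
5 vars − rank 4 = 1 Π group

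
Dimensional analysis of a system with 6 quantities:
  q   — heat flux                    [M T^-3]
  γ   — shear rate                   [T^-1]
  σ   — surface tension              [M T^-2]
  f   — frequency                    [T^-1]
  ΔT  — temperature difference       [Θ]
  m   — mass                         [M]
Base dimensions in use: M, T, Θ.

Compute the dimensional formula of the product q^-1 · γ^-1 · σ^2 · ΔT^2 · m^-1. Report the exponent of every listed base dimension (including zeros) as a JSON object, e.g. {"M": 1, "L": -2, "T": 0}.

Exponent matrix [M,T,Θ] × [q,γ,σ,f,ΔT,m]:
  M: [ 1  0  1  0  0  1]
  T: [-3 -1 -2 -1  0  0]
  Θ: [ 0  0  0  0  1  0]
  [M]: (-1)·1+(-1)·0+(2)·1+(2)·0+(-1)·1 = 0
  [T]: (-1)·-3+(-1)·-1+(2)·-2+(2)·0+(-1)·0 = 0
  [Θ]: (-1)·0+(-1)·0+(2)·0+(2)·1+(-1)·0 = 2
⇒ Θ^2

{"M": 0, "T": 0, "Θ": 2}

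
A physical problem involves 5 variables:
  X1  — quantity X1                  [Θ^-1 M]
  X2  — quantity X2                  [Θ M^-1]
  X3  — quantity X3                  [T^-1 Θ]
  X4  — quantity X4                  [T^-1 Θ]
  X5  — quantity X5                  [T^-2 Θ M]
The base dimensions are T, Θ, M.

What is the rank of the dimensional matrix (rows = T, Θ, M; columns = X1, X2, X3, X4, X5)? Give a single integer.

2

Dimensional matrix (T×Θ×M by X1×X2×X3×X4×X5):
  T: [ 0  0 -1 -1 -2]
  Θ: [-1  1  1  1  1]
  M: [ 1 -1  0  0  1]
Echelon form has 2 nonzero rows (pivots: X1,X3)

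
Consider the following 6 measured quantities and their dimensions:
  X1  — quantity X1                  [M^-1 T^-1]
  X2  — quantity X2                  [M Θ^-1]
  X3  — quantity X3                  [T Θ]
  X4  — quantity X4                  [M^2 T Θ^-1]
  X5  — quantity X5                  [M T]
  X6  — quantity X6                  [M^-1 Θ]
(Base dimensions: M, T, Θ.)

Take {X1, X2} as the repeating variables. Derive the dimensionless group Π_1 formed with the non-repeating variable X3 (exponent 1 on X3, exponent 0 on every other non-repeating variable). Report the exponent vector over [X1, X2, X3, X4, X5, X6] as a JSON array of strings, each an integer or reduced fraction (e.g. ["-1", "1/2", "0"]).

["1", "1", "1", "0", "0", "0"]

Dimensional matrix (M×T×Θ by X1×X2×X3×X4×X5×X6):
  M: [-1  1  0  2  1 -1]
  T: [-1  0  1  1  1  0]
  Θ: [ 0 -1  1 -1  0  1]
Echelon form has 2 nonzero rows (pivots: X1,X2)
Repeat: X1,X2; free: X3,X4,X5,X6
RREF:
  r0: [   1    0   -1   -1   -1    0]
  r1: [   0    1   -1    1    0   -1]
  r2: [   0    0    0    0    0    0]
Fix exponent of X3 at 1, X4 at 0, X5 at 0, X6 at 0; solve each RREF row for its pivot's exponent:
  r0: exp(X1) + (-1)·1 = 0 ⇒ exp(X1) = 1
  r1: exp(X2) + (-1)·1 = 0 ⇒ exp(X2) = 1
Π_1 = X1 · X2 · X3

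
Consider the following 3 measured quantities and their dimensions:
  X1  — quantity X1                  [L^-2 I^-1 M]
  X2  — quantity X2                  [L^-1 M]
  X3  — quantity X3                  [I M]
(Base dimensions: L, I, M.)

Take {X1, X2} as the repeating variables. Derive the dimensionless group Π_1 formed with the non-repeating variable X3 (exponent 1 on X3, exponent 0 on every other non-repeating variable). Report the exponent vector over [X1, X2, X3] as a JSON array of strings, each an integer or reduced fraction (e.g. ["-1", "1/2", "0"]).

["1", "-2", "1"]

Write exponents as rows L,I,M / cols X1,X2,X3:
  L: [-2 -1  0]
  I: [-1  0  1]
  M: [ 1  1  1]
Row reduction gives pivot columns X1,X2; rank = 2
Pivot set = {X1,X2}, free = {X3}
RREF:
  r0: [   1    0   -1]
  r1: [   0    1    2]
  r2: [   0    0    0]
Fix exponent of X3 at 1; solve each RREF row for its pivot's exponent:
  r0: exp(X1) + (-1)·1 = 0 ⇒ exp(X1) = 1
  r1: exp(X2) + (2)·1 = 0 ⇒ exp(X2) = -2
Π_1 = X1 · X2^-2 · X3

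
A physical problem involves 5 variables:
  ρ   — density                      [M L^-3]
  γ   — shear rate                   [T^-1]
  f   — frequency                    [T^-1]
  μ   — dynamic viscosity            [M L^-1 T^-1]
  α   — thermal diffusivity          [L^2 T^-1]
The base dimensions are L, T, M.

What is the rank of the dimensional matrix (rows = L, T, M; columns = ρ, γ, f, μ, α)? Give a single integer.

Dimensional matrix (L×T×M by ρ×γ×f×μ×α):
  L: [-3  0  0 -1  2]
  T: [ 0 -1 -1 -1 -1]
  M: [ 1  0  0  1  0]
Echelon form has 3 nonzero rows (pivots: ρ,γ,μ)

3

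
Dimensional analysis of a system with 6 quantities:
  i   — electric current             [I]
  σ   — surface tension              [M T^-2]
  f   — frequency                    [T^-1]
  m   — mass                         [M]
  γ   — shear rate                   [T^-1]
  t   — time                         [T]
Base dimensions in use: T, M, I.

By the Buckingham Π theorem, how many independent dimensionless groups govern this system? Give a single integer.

3

Write exponents as rows T,M,I / cols i,σ,f,m,γ,t:
  T: [ 0 -2 -1  0 -1  1]
  M: [ 0  1  0  1  0  0]
  I: [ 1  0  0  0  0  0]
Echelon form has 3 nonzero rows (pivots: i,σ,f)
Π count = n − r = 6 − 3 = 3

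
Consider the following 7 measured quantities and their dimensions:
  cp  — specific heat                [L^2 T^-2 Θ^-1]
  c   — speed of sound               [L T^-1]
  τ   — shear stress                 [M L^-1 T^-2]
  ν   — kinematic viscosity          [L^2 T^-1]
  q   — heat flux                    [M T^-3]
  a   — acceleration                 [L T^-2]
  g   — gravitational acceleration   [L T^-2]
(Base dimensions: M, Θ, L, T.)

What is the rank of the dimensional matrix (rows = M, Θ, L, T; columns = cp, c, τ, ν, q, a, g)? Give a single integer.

4

Write exponents as rows M,Θ,L,T / cols cp,c,τ,ν,q,a,g:
  M: [ 0  0  1  0  1  0  0]
  Θ: [-1  0  0  0  0  0  0]
  L: [ 2  1 -1  2  0  1  1]
  T: [-2 -1 -2 -1 -3 -2 -2]
Echelon form has 4 nonzero rows (pivots: cp,c,τ,ν)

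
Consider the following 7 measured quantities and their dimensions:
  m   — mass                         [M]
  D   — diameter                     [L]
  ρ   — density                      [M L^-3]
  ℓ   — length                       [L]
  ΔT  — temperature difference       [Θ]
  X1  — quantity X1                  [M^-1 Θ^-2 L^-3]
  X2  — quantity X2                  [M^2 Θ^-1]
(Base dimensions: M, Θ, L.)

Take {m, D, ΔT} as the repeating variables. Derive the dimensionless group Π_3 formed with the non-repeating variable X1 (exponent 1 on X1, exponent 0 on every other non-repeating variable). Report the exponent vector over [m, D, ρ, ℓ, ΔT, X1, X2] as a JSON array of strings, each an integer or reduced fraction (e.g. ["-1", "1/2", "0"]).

["1", "3", "0", "0", "2", "1", "0"]

Dimensional matrix (M×Θ×L by m×D×ρ×ℓ×ΔT×X1×X2):
  M: [ 1  0  1  0  0 -1  2]
  Θ: [ 0  0  0  0  1 -2 -1]
  L: [ 0  1 -3  1  0 -3  0]
Row reduction gives pivot columns m,D,ΔT; rank = 3
Pivot set = {m,D,ΔT}, free = {ρ,ℓ,X1,X2}
RREF:
  r0: [   1    0    1    0    0   -1    2]
  r1: [   0    1   -3    1    0   -3    0]
  r2: [   0    0    0    0    1   -2   -1]
Fix exponent of X1 at 1, ρ at 0, ℓ at 0, X2 at 0; solve each RREF row for its pivot's exponent:
  r0: exp(m) + (-1)·1 = 0 ⇒ exp(m) = 1
  r1: exp(D) + (-3)·1 = 0 ⇒ exp(D) = 3
  r2: exp(ΔT) + (-2)·1 = 0 ⇒ exp(ΔT) = 2
Π_3 = m · D^3 · ΔT^2 · X1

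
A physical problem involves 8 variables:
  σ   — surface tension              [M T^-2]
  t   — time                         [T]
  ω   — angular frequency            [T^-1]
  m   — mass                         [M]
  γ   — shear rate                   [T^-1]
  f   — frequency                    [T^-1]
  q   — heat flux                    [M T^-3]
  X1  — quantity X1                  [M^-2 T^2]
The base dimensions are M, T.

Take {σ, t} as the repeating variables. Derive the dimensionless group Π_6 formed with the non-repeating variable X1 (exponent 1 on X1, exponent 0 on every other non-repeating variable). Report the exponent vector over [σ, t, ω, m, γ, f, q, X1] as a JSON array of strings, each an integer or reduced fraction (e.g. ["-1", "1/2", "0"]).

["2", "2", "0", "0", "0", "0", "0", "1"]

Write exponents as rows M,T / cols σ,t,ω,m,γ,f,q,X1:
  M: [ 1  0  0  1  0  0  1 -2]
  T: [-2  1 -1  0 -1 -1 -3  2]
Echelon form has 2 nonzero rows (pivots: σ,t)
Pivot set = {σ,t}, free = {ω,m,γ,f,q,X1}
RREF:
  r0: [   1    0    0    1    0    0    1   -2]
  r1: [   0    1   -1    2   -1   -1   -1   -2]
Fix exponent of X1 at 1, ω at 0, m at 0, γ at 0, f at 0, q at 0; solve each RREF row for its pivot's exponent:
  r0: exp(σ) + (-2)·1 = 0 ⇒ exp(σ) = 2
  r1: exp(t) + (-2)·1 = 0 ⇒ exp(t) = 2
Π_6 = σ^2 · t^2 · X1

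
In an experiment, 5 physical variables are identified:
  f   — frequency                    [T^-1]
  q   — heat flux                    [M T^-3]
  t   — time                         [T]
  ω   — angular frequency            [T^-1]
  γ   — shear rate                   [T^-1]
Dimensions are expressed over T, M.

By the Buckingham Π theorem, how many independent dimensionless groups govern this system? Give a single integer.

3

Write exponents as rows T,M / cols f,q,t,ω,γ:
  T: [-1 -3  1 -1 -1]
  M: [ 0  1  0  0  0]
RREF → pivots at {f,q} ⇒ r = 2
5 vars − rank 2 = 3 Π groups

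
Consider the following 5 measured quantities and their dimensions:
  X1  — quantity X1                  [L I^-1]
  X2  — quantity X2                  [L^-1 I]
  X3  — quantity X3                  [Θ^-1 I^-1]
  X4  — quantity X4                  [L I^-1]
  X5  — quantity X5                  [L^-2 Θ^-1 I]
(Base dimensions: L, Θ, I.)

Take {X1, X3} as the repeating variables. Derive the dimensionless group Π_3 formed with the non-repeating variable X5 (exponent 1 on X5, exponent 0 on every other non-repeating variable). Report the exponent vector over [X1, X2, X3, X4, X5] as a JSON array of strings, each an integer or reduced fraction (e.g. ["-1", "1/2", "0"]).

Dimensional matrix (L×Θ×I by X1×X2×X3×X4×X5):
  L: [ 1 -1  0  1 -2]
  Θ: [ 0  0 -1  0 -1]
  I: [-1  1 -1 -1  1]
Row reduction gives pivot columns X1,X3; rank = 2
Repeat: X1,X3; free: X2,X4,X5
RREF:
  r0: [   1   -1    0    1   -2]
  r1: [   0    0    1    0    1]
  r2: [   0    0    0    0    0]
Fix exponent of X5 at 1, X2 at 0, X4 at 0; solve each RREF row for its pivot's exponent:
  r0: exp(X1) + (-2)·1 = 0 ⇒ exp(X1) = 2
  r1: exp(X3) + (1)·1 = 0 ⇒ exp(X3) = -1
Π_3 = X1^2 · X3^-1 · X5

["2", "0", "-1", "0", "1"]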